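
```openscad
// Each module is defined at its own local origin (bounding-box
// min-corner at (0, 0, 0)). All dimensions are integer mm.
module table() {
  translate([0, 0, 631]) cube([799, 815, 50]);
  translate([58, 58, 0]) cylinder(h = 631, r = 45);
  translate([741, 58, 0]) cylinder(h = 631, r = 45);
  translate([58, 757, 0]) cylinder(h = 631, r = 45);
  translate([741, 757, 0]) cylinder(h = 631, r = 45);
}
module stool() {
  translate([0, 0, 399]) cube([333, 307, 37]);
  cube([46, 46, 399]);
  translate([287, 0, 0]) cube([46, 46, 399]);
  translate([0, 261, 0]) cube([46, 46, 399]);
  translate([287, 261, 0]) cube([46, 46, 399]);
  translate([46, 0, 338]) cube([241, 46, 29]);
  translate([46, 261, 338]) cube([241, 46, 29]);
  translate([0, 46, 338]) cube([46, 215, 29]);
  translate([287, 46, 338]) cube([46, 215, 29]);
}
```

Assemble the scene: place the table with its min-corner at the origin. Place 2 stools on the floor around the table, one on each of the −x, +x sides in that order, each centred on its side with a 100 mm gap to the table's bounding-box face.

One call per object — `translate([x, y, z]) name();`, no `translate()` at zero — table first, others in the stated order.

table();
translate([-433, 254, 0]) stool();
translate([899, 254, 0]) stool();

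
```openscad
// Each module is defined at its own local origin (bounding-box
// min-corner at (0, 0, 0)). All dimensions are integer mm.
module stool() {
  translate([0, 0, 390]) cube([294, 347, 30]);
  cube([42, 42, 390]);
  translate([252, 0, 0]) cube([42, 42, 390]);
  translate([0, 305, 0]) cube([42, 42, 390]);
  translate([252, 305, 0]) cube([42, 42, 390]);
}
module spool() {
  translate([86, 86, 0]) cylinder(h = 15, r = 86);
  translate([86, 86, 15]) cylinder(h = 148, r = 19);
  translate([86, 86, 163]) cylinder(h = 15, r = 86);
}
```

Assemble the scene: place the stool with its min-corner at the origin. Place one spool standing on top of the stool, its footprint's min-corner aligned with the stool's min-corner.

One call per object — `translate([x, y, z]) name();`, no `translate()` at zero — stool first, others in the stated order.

stool();
translate([0, 0, 420]) spool();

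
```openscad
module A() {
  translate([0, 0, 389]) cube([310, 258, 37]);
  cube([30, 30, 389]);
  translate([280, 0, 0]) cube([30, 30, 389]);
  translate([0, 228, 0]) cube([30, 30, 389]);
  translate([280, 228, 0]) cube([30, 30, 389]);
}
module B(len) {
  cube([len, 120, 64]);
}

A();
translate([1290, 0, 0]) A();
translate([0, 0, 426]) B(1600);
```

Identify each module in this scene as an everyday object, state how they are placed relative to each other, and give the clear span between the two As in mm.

Second stool starts at x = 1290; first ends at x = 310; clear span = 1290 − 310 = 980 mm.

A is a stool. B is a beam. A beam spans the tops of two stools. The clear span between the two stools is 980 mm.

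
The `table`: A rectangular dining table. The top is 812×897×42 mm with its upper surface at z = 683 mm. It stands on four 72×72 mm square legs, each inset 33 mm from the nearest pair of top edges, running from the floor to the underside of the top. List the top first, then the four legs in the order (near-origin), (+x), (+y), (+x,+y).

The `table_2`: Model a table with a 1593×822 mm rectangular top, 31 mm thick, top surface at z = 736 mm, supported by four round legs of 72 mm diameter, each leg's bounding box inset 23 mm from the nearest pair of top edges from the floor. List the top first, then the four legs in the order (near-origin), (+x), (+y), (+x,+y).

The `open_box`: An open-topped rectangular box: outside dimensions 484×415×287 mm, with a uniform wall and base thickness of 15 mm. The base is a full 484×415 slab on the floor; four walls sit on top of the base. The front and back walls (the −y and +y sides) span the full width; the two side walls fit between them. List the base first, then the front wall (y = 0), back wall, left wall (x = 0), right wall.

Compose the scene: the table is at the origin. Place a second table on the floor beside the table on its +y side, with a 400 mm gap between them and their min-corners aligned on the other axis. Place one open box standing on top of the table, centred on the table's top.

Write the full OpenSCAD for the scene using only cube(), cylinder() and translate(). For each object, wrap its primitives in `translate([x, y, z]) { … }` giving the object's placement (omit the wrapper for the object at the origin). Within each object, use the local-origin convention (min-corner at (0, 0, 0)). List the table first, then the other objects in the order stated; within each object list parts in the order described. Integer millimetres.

translate([0, 0, 641]) cube([812, 897, 42]);
translate([33, 33, 0]) cube([72, 72, 641]);
translate([707, 33, 0]) cube([72, 72, 641]);
translate([33, 792, 0]) cube([72, 72, 641]);
translate([707, 792, 0]) cube([72, 72, 641]);
translate([0, 1297, 0]) {
  translate([0, 0, 705]) cube([1593, 822, 31]);
  translate([59, 59, 0]) cylinder(h = 705, r = 36);
  translate([1534, 59, 0]) cylinder(h = 705, r = 36);
  translate([59, 763, 0]) cylinder(h = 705, r = 36);
  translate([1534, 763, 0]) cylinder(h = 705, r = 36);
}
translate([164, 241, 683]) {
  cube([484, 415, 15]);
  translate([0, 0, 15]) cube([484, 15, 272]);
  translate([0, 400, 15]) cube([484, 15, 272]);
  translate([0, 15, 15]) cube([15, 385, 272]);
  translate([469, 15, 15]) cube([15, 385, 272]);
}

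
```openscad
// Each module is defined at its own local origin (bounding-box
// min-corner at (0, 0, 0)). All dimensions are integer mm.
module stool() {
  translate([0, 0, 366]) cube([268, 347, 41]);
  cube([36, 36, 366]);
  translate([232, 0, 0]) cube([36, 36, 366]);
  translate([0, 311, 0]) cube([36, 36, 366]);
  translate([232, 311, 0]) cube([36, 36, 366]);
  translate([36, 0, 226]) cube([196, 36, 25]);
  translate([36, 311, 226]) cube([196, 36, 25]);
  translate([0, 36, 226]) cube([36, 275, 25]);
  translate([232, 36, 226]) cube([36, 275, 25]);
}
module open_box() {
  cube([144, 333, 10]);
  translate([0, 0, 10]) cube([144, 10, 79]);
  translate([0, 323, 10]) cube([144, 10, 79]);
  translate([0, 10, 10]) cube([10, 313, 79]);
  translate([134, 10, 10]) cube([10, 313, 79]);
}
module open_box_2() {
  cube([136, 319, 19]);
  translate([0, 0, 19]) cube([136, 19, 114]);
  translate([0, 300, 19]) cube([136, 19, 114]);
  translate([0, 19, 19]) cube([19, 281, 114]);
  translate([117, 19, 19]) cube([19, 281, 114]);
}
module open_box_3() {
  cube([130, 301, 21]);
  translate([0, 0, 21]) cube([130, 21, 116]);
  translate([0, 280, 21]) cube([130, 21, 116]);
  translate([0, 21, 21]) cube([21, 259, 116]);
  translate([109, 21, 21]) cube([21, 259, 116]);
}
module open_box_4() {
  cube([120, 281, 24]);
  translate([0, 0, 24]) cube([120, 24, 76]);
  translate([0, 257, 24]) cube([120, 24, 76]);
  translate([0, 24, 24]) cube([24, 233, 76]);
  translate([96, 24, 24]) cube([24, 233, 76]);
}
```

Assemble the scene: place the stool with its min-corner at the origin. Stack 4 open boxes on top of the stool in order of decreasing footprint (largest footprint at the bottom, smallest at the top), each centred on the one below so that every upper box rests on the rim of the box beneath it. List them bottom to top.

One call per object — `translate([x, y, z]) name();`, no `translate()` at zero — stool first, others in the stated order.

stool();
translate([62, 7, 407]) open_box();
translate([66, 14, 496]) open_box_2();
translate([69, 23, 629]) open_box_3();
translate([74, 33, 766]) open_box_4();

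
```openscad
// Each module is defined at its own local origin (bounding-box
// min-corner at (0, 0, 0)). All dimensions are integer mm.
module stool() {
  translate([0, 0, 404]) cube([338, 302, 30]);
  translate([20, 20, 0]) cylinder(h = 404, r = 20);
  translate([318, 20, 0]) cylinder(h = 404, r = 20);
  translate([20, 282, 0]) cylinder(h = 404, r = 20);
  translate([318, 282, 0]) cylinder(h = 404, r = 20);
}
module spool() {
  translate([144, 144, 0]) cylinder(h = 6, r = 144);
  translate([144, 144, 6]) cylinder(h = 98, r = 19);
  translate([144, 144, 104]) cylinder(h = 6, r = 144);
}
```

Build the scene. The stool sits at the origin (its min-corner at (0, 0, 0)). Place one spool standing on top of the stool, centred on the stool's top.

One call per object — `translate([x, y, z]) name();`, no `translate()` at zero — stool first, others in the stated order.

stool();
translate([25, 7, 434]) spool();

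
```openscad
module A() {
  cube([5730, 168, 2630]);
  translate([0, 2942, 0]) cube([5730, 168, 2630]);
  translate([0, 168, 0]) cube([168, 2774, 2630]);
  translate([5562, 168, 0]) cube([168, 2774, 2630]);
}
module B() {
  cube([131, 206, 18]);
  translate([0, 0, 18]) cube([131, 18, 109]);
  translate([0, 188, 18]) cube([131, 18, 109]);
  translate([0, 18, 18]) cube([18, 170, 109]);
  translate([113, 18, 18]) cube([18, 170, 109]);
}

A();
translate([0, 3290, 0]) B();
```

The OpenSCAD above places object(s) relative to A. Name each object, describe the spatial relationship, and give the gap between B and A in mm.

The open box's nearest face is 180 mm from the house frame's +y face.

A is a house frame. B is an open box. The open box is on the floor beside the house frame on its +y side. The gap between the open box and the house frame is 180 mm.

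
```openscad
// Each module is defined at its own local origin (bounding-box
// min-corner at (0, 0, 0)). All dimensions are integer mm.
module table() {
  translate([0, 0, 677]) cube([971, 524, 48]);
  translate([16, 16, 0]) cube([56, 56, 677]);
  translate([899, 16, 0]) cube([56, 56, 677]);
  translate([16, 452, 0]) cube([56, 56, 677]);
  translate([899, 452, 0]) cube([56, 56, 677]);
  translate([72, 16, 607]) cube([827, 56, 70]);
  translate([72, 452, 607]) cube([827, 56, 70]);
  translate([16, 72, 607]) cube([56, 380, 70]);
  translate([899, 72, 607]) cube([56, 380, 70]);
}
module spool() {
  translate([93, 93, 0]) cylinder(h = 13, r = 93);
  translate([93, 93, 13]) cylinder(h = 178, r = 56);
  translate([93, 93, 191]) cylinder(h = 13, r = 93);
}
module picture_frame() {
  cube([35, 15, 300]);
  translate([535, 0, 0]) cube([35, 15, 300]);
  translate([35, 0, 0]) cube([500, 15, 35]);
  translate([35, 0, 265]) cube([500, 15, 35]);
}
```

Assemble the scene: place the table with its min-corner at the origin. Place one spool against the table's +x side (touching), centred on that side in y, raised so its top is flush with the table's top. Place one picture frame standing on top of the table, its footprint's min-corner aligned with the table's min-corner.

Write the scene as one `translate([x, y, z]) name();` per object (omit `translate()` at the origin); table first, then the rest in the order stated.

table();
translate([971, 169, 521]) spool();
translate([0, 0, 725]) picture_frame();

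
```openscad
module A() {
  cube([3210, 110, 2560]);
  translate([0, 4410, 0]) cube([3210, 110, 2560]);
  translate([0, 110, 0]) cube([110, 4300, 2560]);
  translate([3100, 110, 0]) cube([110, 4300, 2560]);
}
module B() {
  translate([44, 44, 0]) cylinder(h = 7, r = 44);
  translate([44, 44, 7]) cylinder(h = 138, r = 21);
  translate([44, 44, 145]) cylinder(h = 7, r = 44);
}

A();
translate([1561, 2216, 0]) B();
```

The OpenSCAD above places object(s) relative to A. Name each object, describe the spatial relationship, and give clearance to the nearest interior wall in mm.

Clearances: x = 1451, y = 2106; minimum 1451 mm.

A is a house frame. B is a spool. The spool sits inside the house frame, centred. The clearance to the nearest interior wall is 1451 mm.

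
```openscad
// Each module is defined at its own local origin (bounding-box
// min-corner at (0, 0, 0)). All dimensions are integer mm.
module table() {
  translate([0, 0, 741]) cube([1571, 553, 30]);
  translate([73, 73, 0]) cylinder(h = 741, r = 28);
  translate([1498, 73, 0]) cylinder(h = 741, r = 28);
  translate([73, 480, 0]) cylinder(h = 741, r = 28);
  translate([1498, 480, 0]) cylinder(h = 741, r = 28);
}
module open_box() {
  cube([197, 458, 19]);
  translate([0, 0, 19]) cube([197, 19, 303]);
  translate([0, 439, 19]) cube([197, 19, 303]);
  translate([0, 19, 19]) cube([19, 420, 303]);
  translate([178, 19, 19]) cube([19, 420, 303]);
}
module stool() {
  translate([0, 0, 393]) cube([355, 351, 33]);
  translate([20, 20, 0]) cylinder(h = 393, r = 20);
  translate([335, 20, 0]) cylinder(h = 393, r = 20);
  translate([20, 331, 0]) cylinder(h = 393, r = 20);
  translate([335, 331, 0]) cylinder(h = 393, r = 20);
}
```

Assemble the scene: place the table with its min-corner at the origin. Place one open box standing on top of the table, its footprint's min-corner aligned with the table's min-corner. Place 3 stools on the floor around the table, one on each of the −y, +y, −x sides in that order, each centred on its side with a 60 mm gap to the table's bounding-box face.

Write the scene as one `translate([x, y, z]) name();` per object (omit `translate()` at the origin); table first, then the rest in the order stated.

table();
translate([0, 0, 771]) open_box();
translate([608, -411, 0]) stool();
translate([608, 613, 0]) stool();
translate([-415, 101, 0]) stool();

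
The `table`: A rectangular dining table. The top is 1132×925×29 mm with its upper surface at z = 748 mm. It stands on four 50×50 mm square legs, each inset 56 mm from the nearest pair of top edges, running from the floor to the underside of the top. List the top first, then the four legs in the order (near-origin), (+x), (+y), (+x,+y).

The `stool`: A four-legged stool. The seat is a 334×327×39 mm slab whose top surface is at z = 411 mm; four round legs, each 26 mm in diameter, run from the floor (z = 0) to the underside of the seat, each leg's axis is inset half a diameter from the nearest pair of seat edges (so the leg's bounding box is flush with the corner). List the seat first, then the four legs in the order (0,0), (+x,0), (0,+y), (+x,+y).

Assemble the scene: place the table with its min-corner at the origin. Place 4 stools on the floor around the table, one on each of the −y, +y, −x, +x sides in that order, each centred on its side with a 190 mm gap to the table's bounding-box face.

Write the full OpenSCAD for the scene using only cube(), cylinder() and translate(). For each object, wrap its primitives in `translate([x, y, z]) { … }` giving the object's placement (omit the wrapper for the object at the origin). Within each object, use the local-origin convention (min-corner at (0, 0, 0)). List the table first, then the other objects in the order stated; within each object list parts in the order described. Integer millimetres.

translate([0, 0, 719]) cube([1132, 925, 29]);
translate([56, 56, 0]) cube([50, 50, 719]);
translate([1026, 56, 0]) cube([50, 50, 719]);
translate([56, 819, 0]) cube([50, 50, 719]);
translate([1026, 819, 0]) cube([50, 50, 719]);
translate([399, -517, 0]) {
  translate([0, 0, 372]) cube([334, 327, 39]);
  translate([13, 13, 0]) cylinder(h = 372, r = 13);
  translate([321, 13, 0]) cylinder(h = 372, r = 13);
  translate([13, 314, 0]) cylinder(h = 372, r = 13);
  translate([321, 314, 0]) cylinder(h = 372, r = 13);
}
translate([399, 1115, 0]) {
  translate([0, 0, 372]) cube([334, 327, 39]);
  translate([13, 13, 0]) cylinder(h = 372, r = 13);
  translate([321, 13, 0]) cylinder(h = 372, r = 13);
  translate([13, 314, 0]) cylinder(h = 372, r = 13);
  translate([321, 314, 0]) cylinder(h = 372, r = 13);
}
translate([-524, 299, 0]) {
  translate([0, 0, 372]) cube([334, 327, 39]);
  translate([13, 13, 0]) cylinder(h = 372, r = 13);
  translate([321, 13, 0]) cylinder(h = 372, r = 13);
  translate([13, 314, 0]) cylinder(h = 372, r = 13);
  translate([321, 314, 0]) cylinder(h = 372, r = 13);
}
translate([1322, 299, 0]) {
  translate([0, 0, 372]) cube([334, 327, 39]);
  translate([13, 13, 0]) cylinder(h = 372, r = 13);
  translate([321, 13, 0]) cylinder(h = 372, r = 13);
  translate([13, 314, 0]) cylinder(h = 372, r = 13);
  translate([321, 314, 0]) cylinder(h = 372, r = 13);
}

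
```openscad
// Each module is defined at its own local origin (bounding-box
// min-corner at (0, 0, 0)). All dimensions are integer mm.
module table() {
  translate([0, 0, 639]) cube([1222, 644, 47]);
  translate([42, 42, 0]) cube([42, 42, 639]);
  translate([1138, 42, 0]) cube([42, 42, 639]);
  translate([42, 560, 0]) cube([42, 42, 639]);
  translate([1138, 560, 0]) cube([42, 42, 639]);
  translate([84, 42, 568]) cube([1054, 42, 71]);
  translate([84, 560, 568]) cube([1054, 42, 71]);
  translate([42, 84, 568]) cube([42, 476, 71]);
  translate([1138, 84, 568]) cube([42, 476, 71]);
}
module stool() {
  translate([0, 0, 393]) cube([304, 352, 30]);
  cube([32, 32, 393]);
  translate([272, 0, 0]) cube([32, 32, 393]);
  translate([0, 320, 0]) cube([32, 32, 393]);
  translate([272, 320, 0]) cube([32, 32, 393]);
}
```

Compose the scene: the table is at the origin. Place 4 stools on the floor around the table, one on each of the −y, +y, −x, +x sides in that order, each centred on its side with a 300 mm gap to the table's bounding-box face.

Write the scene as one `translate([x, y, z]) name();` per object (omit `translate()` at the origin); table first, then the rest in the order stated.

table();
translate([459, -652, 0]) stool();
translate([459, 944, 0]) stool();
translate([-604, 146, 0]) stool();
translate([1522, 146, 0]) stool();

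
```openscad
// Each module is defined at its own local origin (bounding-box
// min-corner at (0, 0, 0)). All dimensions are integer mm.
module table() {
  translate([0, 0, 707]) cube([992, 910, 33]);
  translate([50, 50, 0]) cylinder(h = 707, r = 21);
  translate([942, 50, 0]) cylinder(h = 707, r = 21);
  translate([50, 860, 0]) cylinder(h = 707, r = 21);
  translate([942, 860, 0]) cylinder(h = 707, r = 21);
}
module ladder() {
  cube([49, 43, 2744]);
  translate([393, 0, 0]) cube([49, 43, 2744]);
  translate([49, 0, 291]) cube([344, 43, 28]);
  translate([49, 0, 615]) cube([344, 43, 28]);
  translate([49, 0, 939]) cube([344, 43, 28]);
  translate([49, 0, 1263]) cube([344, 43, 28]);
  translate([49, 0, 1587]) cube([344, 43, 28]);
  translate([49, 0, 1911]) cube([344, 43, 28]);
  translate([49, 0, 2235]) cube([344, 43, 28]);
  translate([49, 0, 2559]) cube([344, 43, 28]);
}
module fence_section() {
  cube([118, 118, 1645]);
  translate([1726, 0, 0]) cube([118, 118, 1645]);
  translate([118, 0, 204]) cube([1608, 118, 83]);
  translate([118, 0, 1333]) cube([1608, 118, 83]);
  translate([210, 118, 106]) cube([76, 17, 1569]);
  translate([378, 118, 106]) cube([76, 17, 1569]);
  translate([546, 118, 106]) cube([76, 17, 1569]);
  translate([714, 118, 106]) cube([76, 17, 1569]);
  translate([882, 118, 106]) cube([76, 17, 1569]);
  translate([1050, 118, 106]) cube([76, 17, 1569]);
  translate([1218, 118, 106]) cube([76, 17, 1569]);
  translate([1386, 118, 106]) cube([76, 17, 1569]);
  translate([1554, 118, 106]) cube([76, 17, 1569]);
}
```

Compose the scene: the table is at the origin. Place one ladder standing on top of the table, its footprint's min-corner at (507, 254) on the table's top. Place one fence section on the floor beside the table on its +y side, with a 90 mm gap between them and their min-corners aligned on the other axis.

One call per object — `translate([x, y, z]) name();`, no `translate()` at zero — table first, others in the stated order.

table();
translate([507, 254, 740]) ladder();
translate([0, 1000, 0]) fence_section();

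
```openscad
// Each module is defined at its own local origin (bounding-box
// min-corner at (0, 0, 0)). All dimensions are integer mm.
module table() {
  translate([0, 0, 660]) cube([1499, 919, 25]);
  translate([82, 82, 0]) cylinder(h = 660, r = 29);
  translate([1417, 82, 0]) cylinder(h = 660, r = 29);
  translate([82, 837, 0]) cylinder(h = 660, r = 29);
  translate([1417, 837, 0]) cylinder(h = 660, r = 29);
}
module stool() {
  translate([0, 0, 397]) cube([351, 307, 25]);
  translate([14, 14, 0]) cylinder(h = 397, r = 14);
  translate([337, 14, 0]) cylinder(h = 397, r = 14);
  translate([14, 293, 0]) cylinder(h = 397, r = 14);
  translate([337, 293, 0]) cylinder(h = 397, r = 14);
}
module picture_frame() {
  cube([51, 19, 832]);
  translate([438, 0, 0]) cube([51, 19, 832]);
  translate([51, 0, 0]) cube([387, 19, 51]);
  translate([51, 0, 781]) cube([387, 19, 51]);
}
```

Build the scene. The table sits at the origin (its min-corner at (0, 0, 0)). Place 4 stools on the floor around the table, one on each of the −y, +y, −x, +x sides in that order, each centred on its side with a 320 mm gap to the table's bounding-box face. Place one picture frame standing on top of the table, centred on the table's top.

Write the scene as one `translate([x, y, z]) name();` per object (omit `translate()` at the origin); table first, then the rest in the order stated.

table();
translate([574, -627, 0]) stool();
translate([574, 1239, 0]) stool();
translate([-671, 306, 0]) stool();
translate([1819, 306, 0]) stool();
translate([505, 450, 685]) picture_frame();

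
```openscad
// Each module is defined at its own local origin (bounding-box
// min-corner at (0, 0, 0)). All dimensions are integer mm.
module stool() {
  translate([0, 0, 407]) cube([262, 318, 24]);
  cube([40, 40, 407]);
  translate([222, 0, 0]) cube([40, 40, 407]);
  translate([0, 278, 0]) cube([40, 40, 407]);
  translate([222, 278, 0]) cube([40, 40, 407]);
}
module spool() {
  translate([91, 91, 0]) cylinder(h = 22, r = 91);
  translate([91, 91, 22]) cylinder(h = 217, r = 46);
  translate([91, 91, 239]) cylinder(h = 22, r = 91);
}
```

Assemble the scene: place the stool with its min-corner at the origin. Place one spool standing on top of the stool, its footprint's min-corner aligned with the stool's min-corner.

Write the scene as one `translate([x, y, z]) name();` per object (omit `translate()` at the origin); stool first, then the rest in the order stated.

stool();
translate([0, 0, 431]) spool();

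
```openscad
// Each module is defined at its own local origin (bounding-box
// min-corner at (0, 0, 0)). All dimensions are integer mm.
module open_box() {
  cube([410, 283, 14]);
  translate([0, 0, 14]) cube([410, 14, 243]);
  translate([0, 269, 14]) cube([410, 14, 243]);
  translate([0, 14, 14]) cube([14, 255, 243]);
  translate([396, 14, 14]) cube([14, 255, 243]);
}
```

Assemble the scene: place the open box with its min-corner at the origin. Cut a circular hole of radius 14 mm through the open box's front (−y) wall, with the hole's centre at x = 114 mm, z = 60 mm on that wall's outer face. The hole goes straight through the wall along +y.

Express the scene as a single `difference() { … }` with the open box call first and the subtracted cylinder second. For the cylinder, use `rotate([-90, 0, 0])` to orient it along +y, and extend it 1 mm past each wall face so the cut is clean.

difference() {
  open_box();
  translate([114, -1, 60]) rotate([-90, 0, 0]) cylinder(h = 16, r = 14);
}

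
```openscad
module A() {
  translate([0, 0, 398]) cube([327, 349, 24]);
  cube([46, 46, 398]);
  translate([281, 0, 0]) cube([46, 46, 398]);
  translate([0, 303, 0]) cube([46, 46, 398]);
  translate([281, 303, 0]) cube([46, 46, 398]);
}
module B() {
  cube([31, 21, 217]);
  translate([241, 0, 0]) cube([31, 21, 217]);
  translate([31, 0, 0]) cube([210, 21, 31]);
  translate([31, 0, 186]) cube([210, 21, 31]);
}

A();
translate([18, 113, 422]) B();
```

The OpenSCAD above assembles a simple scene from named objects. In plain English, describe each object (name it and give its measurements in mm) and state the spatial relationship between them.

A is a simple wooden stool: a rectangular seat 327 mm (x) by 349 mm (y), 24 mm thick, top face at z = 422 mm, on four square legs, each 46×46 mm in cross-section. The legs rest on z = 0, each flush with a corner of the seat.

B is a picture frame with a 210×155 mm rectangular opening (x by z) and a uniform 31 mm border on every side. Frame depth is 21 mm along y. It is built from two vertical stiles running the full outside height and two horizontal rails spanning the gap between the stiles.

The picture frame is on top of the stool.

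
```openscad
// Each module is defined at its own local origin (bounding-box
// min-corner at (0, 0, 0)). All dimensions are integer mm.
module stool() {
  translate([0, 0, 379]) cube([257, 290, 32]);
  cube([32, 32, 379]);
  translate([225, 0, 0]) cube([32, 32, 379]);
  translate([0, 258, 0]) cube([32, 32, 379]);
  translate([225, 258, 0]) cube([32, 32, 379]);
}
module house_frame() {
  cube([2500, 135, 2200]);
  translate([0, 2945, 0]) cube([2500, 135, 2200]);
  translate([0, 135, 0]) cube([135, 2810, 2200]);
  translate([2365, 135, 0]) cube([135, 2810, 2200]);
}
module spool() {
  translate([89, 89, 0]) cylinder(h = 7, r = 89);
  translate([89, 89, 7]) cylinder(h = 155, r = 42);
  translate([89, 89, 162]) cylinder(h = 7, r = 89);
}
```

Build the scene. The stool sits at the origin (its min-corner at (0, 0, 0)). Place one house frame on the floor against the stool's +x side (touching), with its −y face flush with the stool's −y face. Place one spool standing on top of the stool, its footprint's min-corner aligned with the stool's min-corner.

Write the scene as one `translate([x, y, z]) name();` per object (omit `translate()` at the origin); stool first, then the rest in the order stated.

stool();
translate([257, 0, 0]) house_frame();
translate([0, 0, 411]) spool();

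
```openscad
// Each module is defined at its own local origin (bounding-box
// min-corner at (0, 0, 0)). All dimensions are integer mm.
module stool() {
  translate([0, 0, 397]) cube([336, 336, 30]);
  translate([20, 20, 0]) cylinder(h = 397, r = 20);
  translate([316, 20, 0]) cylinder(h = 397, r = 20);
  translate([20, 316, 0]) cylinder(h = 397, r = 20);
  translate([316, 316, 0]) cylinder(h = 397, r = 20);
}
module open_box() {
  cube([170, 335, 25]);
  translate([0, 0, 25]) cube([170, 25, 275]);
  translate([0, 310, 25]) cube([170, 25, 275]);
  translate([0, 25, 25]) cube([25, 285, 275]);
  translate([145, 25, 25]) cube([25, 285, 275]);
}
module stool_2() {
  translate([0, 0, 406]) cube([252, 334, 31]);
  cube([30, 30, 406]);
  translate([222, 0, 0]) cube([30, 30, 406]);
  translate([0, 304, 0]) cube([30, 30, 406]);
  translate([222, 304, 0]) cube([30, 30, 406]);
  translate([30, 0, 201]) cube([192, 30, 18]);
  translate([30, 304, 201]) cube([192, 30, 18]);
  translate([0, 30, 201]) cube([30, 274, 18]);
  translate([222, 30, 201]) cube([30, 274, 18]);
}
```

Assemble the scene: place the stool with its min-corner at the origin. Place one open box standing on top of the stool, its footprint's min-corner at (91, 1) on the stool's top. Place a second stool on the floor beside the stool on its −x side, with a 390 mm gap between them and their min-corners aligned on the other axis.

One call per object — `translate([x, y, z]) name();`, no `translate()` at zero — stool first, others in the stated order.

stool();
translate([91, 1, 427]) open_box();
translate([-642, 0, 0]) stool_2();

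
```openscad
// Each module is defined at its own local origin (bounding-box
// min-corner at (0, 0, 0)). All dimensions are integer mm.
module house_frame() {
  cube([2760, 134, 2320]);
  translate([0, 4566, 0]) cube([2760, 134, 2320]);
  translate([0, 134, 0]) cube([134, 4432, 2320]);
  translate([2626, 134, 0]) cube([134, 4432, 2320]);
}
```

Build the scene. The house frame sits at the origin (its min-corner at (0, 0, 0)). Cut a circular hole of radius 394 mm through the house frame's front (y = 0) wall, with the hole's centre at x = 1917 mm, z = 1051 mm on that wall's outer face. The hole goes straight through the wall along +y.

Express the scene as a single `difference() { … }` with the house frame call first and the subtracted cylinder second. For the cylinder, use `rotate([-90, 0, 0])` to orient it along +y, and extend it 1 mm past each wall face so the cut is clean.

difference() {
  house_frame();
  translate([1917, -1, 1051]) rotate([-90, 0, 0]) cylinder(h = 136, r = 394);
}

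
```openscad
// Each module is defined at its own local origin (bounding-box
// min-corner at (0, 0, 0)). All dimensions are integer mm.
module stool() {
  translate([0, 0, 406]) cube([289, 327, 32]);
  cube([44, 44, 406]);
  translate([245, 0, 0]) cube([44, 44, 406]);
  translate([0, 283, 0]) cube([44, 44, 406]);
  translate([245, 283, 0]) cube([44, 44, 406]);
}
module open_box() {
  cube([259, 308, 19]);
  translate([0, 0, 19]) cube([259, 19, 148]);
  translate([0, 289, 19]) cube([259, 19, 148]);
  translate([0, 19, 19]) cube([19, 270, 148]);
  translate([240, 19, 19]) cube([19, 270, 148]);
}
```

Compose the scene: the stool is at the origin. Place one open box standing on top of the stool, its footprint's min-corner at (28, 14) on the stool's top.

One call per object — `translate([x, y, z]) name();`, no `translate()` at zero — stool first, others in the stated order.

stool();
translate([28, 14, 438]) open_box();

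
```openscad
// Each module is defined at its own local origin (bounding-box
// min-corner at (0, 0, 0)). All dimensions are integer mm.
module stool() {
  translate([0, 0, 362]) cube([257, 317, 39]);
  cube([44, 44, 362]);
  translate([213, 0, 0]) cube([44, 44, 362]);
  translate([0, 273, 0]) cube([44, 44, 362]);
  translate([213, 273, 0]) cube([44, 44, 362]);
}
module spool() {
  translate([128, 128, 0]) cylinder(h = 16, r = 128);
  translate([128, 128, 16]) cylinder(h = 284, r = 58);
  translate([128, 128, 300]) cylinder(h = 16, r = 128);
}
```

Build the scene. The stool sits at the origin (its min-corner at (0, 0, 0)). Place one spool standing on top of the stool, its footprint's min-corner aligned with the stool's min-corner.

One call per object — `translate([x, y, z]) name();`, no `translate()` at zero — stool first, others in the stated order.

stool();
translate([0, 0, 401]) spool();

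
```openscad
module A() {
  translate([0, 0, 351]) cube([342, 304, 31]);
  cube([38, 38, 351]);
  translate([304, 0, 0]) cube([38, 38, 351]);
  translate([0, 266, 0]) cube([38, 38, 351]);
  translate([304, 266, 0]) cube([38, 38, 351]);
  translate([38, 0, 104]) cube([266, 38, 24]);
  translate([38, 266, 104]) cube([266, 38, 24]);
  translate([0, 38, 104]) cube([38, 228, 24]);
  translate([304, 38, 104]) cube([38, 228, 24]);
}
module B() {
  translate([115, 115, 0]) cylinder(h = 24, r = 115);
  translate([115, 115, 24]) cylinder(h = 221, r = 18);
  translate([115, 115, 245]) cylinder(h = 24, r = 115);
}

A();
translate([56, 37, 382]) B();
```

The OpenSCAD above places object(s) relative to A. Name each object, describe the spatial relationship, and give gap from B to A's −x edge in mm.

The spool's min-x is at 56; the stool's min-x is 0; gap = 56 mm.

A is a stool. B is a spool. The spool is on top of the stool, centred. The gap from the spool to the stool's −x edge is 56 mm.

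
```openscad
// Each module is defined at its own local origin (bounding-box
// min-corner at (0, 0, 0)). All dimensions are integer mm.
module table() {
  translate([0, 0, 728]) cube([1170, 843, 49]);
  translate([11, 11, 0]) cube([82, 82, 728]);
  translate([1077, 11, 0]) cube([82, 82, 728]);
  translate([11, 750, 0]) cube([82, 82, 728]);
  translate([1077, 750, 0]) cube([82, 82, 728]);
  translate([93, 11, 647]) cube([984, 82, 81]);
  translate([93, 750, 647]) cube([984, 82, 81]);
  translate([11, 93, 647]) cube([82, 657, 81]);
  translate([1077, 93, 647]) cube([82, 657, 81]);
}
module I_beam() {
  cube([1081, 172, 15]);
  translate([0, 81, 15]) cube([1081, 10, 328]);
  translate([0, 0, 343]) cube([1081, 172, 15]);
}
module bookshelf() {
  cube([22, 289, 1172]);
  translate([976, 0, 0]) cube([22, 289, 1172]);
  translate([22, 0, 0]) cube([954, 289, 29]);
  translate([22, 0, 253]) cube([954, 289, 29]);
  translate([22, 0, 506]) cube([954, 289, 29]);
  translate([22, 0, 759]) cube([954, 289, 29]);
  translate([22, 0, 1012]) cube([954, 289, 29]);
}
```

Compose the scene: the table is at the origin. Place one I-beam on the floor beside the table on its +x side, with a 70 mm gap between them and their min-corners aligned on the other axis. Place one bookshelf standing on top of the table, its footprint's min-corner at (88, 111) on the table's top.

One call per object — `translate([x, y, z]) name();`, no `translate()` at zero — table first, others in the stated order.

table();
translate([1240, 0, 0]) I_beam();
translate([88, 111, 777]) bookshelf();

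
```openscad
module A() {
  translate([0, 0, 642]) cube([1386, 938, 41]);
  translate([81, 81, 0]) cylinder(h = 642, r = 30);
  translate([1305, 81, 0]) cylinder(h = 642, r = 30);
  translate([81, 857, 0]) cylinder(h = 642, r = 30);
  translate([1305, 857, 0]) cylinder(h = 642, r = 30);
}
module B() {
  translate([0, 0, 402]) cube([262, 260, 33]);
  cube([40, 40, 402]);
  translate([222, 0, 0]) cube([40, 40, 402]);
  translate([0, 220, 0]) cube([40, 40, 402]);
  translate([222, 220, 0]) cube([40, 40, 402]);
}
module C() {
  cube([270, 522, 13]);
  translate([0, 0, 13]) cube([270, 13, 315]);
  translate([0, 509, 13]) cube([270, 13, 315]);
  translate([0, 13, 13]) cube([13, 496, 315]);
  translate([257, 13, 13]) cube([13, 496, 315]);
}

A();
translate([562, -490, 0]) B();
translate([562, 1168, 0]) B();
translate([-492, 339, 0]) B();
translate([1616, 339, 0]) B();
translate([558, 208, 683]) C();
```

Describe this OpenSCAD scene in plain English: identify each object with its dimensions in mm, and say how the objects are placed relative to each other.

A is a rectangular dining table. The top is 1386×938×41 mm with its upper surface at z = 683 mm. It stands on four round legs of 60 mm diameter, each leg's bounding box inset 51 mm from the nearest pair of top edges, running from the floor to the underside of the top.

B is a four-legged stool. The seat is 262×260 mm, 33 mm thick, top at z = 435 mm. It stands on four square legs, each 40×40 mm in cross-section, from z = 0 to the seat underside, each flush with a corner of the seat.

C is an open-topped rectangular box: outside dimensions 270×522×328 mm, with a uniform wall and base thickness of 13 mm. The base is a full 270×522 slab on the floor; four walls sit on top of the base. The front and back walls (the −y and +y sides) span the full width; the two side walls fit between them.

Four stools sit around the table at the −y, +y, −x, +x sides. The open box is on top of the table, centred.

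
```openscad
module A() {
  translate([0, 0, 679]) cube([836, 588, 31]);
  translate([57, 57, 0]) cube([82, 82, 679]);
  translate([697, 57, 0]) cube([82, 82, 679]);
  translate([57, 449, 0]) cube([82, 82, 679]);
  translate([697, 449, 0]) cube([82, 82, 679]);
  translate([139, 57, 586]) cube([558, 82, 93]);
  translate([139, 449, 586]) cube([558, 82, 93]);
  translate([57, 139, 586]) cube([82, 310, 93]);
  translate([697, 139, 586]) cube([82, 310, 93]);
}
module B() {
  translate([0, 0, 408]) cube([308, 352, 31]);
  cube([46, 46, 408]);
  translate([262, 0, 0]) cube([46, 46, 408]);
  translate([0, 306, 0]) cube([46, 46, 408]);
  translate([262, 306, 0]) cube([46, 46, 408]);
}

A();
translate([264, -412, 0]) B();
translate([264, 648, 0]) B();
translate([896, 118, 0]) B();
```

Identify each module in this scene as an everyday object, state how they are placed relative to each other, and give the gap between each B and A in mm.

Each stool's nearest face is 60 mm from the table's bounding box.

A is a table. B is a stool. Three stools sit around the table at the −y, +y, +x sides. The gap between each stool and the table is 60 mm.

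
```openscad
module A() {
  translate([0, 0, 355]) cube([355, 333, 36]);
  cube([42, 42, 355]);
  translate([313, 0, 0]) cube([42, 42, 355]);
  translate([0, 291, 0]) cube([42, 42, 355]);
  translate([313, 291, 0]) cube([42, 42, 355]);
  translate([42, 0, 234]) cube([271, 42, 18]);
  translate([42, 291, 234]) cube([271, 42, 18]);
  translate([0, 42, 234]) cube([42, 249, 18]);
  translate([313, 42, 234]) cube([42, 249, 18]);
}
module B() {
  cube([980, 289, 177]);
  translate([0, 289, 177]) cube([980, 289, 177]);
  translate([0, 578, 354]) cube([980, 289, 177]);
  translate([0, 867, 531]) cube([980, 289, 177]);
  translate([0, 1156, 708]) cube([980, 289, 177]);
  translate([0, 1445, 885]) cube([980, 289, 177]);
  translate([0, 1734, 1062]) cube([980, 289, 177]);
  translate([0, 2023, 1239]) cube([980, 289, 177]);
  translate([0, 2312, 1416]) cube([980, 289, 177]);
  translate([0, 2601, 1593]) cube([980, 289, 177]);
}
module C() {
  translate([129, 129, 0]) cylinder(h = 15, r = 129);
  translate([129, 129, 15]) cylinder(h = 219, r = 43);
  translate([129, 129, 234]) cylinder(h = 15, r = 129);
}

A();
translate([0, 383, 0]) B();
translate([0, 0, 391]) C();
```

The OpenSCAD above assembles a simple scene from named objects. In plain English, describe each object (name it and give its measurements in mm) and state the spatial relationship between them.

A is a four-legged stool. The seat is 355×333 mm, 36 mm thick, top at z = 391 mm. It stands on four square legs, each 42×42 mm in cross-section, from z = 0 to the seat underside, each flush with a corner of the seat. Four stretchers, 42 mm wide and 18 mm tall, connect adjacent legs with their undersides at z = 234 mm, each running between the inner faces of the legs it joins and aligned with the legs' outer faces on the other axis.

B is a run of 10 identical solid stair steps. Each tread is 980×289 mm and each step block is 177 mm high. Step 1 rests on the floor; step k is offset from step 1 by (k−1)×289 mm in y and (k−1)×177 mm in z.

C is a spool: two coaxial disc flanges of radius 129 mm and thickness 15 mm, joined by a core cylinder of radius 43 mm and height 219 mm. The lower flange rests on z = 0 and the three cylinders share a vertical axis.

The staircase is on the floor beside the stool on its +y side. The spool is on top of the stool.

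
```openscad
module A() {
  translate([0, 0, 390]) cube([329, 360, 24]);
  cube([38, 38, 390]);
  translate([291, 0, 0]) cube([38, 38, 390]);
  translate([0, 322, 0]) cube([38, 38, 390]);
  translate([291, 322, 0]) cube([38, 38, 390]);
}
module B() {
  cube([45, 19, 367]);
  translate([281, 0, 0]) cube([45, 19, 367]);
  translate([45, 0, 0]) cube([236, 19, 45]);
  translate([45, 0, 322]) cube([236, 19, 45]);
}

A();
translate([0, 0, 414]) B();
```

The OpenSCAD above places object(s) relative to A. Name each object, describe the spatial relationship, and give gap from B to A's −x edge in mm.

The picture frame's min-x is at 0; the stool's min-x is 0; gap = 0 mm.

A is a stool. B is a picture frame. The picture frame is on top of the stool. The gap from the picture frame to the stool's −x edge is 0 mm.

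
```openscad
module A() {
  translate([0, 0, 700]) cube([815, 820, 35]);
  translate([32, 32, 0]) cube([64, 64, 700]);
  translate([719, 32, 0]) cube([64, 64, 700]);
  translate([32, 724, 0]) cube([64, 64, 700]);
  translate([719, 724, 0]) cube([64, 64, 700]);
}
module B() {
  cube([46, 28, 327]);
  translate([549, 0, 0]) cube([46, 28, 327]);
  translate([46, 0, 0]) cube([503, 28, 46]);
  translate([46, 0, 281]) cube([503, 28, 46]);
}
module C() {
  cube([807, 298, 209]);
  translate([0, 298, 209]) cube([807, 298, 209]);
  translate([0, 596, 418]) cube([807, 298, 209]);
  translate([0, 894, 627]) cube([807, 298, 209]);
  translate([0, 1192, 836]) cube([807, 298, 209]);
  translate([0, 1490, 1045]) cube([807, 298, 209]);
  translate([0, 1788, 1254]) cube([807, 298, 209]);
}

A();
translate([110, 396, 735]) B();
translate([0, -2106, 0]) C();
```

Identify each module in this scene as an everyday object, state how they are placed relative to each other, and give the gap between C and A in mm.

The staircase's nearest face is 20 mm from the table's −y face.

A is a table. B is a picture frame. C is a staircase. The picture frame is on top of the table, centred. The staircase is on the floor beside the table on its −y side. The gap between the staircase and the table is 20 mm.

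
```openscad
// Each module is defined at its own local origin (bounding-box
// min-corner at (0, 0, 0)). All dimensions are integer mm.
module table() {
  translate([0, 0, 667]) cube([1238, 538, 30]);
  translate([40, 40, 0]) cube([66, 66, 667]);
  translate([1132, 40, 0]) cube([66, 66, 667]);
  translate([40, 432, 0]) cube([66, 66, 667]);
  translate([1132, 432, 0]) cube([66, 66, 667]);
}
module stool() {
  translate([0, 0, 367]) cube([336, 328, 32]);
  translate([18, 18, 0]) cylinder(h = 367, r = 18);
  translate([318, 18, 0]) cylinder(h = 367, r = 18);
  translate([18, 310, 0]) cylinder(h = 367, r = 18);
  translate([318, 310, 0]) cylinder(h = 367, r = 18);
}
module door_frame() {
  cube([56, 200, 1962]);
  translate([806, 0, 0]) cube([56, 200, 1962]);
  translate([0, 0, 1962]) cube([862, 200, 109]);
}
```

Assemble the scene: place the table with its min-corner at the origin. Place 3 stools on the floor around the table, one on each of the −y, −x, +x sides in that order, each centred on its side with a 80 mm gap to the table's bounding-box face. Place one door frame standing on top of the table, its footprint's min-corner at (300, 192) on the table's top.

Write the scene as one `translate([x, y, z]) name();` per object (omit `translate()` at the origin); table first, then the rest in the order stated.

table();
translate([451, -408, 0]) stool();
translate([-416, 105, 0]) stool();
translate([1318, 105, 0]) stool();
translate([300, 192, 697]) door_frame();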